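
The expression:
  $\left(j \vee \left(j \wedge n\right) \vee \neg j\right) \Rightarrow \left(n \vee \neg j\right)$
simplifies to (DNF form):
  $n \vee \neg j$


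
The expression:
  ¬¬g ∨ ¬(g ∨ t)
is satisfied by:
  {g: True, t: False}
  {t: False, g: False}
  {t: True, g: True}


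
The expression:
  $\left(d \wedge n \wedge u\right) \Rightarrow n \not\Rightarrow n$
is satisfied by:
  {u: False, d: False, n: False}
  {n: True, u: False, d: False}
  {d: True, u: False, n: False}
  {n: True, d: True, u: False}
  {u: True, n: False, d: False}
  {n: True, u: True, d: False}
  {d: True, u: True, n: False}


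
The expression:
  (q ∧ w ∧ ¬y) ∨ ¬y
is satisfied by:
  {y: False}


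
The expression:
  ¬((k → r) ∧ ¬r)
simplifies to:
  k ∨ r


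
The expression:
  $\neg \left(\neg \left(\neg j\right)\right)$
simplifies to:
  $\neg j$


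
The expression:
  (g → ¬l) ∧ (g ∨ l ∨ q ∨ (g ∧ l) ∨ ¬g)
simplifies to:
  ¬g ∨ ¬l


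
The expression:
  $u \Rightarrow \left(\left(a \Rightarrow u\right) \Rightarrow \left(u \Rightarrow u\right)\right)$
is always true.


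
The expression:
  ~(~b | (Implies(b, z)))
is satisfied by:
  {b: True, z: False}


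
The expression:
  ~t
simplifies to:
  ~t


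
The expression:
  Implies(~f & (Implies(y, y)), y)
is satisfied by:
  {y: True, f: True}
  {y: True, f: False}
  {f: True, y: False}


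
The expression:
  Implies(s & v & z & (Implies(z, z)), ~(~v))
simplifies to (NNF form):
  True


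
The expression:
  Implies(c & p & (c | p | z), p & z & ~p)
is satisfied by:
  {p: False, c: False}
  {c: True, p: False}
  {p: True, c: False}


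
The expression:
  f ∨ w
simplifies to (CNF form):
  f ∨ w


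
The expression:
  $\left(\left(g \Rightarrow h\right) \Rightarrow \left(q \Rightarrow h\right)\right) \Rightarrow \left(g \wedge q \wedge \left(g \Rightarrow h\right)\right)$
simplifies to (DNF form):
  $\left(g \wedge h \wedge q\right) \vee \left(g \wedge q \wedge \neg g\right) \vee \left(h \wedge q \wedge \neg h\right) \vee \left(q \wedge \neg g \wedge \neg h\right)$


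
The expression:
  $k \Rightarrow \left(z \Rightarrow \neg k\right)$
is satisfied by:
  {k: False, z: False}
  {z: True, k: False}
  {k: True, z: False}


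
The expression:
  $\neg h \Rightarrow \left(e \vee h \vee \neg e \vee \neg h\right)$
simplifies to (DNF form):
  $\text{True}$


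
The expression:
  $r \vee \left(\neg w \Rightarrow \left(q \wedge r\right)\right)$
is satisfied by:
  {r: True, w: True}
  {r: True, w: False}
  {w: True, r: False}


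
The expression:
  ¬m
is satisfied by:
  {m: False}


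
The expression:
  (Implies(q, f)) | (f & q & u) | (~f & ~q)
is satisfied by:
  {f: True, q: False}
  {q: False, f: False}
  {q: True, f: True}


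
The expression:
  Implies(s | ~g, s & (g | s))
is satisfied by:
  {g: True, s: True}
  {g: True, s: False}
  {s: True, g: False}


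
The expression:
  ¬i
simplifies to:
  ¬i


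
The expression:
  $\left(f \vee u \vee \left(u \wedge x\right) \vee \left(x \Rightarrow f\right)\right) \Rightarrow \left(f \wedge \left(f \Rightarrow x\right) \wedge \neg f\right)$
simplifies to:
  $x \wedge \neg f \wedge \neg u$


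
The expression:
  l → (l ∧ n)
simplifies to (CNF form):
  n ∨ ¬l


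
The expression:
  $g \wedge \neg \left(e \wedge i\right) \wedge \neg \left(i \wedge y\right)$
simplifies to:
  $g \wedge \left(\neg e \vee \neg i\right) \wedge \left(\neg i \vee \neg y\right)$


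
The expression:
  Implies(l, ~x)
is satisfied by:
  {l: False, x: False}
  {x: True, l: False}
  {l: True, x: False}


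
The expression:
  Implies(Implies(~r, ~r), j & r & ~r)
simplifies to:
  False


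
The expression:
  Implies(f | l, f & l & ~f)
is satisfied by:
  {l: False, f: False}


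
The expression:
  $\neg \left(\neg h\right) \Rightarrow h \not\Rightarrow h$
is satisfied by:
  {h: False}


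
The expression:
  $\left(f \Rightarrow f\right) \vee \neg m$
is always true.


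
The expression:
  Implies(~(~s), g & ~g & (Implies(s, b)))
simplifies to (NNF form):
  ~s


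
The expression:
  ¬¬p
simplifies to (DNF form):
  p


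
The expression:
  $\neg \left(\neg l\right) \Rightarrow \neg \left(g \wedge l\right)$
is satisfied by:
  {l: False, g: False}
  {g: True, l: False}
  {l: True, g: False}


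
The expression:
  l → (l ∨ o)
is always true.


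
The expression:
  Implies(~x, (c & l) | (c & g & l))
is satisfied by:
  {x: True, c: True, l: True}
  {x: True, c: True, l: False}
  {x: True, l: True, c: False}
  {x: True, l: False, c: False}
  {c: True, l: True, x: False}


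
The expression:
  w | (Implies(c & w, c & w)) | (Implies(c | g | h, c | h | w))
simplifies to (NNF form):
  True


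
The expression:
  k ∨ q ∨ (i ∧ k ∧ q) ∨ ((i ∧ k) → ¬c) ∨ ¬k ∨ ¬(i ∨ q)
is always true.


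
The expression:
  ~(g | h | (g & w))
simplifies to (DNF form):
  ~g & ~h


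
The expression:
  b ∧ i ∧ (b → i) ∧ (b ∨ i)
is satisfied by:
  {i: True, b: True}


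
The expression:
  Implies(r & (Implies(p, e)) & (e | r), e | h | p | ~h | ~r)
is always true.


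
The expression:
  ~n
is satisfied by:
  {n: False}


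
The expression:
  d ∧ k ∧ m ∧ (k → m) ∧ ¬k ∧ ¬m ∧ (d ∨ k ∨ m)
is never true.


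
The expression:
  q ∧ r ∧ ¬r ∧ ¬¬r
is never true.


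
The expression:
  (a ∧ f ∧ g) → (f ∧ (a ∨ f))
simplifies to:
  True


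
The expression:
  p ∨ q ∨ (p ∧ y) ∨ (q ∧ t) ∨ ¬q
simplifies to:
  True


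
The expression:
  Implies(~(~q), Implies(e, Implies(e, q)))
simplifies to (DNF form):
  True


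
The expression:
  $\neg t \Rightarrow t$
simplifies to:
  $t$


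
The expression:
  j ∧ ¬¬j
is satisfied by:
  {j: True}


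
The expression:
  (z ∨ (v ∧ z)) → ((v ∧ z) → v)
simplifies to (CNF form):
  True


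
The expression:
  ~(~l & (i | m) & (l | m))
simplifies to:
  l | ~m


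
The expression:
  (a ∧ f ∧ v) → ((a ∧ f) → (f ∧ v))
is always true.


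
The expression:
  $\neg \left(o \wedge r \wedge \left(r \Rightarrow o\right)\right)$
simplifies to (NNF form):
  $\neg o \vee \neg r$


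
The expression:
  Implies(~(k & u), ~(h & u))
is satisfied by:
  {k: True, h: False, u: False}
  {h: False, u: False, k: False}
  {k: True, u: True, h: False}
  {u: True, h: False, k: False}
  {k: True, h: True, u: False}
  {h: True, k: False, u: False}
  {k: True, u: True, h: True}


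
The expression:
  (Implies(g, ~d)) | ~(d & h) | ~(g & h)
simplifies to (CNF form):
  ~d | ~g | ~h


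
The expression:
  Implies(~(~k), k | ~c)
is always true.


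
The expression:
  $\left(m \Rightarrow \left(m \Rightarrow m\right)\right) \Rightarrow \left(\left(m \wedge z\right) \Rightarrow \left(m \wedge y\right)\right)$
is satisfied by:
  {y: True, m: False, z: False}
  {m: False, z: False, y: False}
  {y: True, z: True, m: False}
  {z: True, m: False, y: False}
  {y: True, m: True, z: False}
  {m: True, y: False, z: False}
  {y: True, z: True, m: True}


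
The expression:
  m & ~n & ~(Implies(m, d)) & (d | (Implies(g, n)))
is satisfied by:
  {m: True, n: False, d: False, g: False}


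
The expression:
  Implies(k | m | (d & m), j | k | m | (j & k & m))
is always true.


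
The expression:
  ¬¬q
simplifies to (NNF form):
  q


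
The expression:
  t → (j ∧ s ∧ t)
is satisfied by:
  {j: True, s: True, t: False}
  {j: True, s: False, t: False}
  {s: True, j: False, t: False}
  {j: False, s: False, t: False}
  {t: True, j: True, s: True}


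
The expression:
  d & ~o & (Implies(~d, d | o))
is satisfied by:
  {d: True, o: False}


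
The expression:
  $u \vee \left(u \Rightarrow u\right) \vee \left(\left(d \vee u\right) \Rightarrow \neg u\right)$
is always true.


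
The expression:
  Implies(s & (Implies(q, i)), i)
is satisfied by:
  {i: True, q: True, s: False}
  {i: True, s: False, q: False}
  {q: True, s: False, i: False}
  {q: False, s: False, i: False}
  {i: True, q: True, s: True}
  {i: True, s: True, q: False}
  {q: True, s: True, i: False}


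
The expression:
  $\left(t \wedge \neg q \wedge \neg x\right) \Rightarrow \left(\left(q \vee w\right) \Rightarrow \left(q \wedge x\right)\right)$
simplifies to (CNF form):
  $q \vee x \vee \neg t \vee \neg w$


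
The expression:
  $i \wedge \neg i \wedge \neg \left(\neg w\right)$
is never true.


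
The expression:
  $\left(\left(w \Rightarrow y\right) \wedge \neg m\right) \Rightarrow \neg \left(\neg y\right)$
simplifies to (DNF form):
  $m \vee w \vee y$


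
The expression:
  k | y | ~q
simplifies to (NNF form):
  k | y | ~q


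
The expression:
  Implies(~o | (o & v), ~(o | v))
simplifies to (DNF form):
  ~v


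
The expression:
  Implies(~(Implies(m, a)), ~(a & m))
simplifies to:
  True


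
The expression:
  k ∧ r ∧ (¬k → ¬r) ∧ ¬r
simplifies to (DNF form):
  False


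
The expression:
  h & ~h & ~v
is never true.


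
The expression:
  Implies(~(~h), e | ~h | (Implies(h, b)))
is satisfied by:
  {b: True, e: True, h: False}
  {b: True, h: False, e: False}
  {e: True, h: False, b: False}
  {e: False, h: False, b: False}
  {b: True, e: True, h: True}
  {b: True, h: True, e: False}
  {e: True, h: True, b: False}


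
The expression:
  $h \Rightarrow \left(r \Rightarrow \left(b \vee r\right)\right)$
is always true.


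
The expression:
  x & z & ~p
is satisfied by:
  {z: True, x: True, p: False}


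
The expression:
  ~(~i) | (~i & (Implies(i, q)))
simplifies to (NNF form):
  True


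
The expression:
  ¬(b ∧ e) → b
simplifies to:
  b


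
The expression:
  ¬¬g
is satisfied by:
  {g: True}


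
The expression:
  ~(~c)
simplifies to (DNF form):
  c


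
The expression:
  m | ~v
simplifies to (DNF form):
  m | ~v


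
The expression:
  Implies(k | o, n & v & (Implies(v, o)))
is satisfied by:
  {n: True, v: True, o: False, k: False}
  {n: True, v: False, o: False, k: False}
  {v: True, k: False, n: False, o: False}
  {k: False, v: False, n: False, o: False}
  {o: True, n: True, v: True, k: False}
  {o: True, k: True, n: True, v: True}


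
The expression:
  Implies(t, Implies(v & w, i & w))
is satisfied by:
  {i: True, w: False, v: False, t: False}
  {i: False, w: False, v: False, t: False}
  {i: True, t: True, w: False, v: False}
  {t: True, i: False, w: False, v: False}
  {i: True, v: True, t: False, w: False}
  {v: True, t: False, w: False, i: False}
  {i: True, t: True, v: True, w: False}
  {t: True, v: True, i: False, w: False}
  {i: True, w: True, t: False, v: False}
  {w: True, t: False, v: False, i: False}
  {i: True, t: True, w: True, v: False}
  {t: True, w: True, i: False, v: False}
  {i: True, v: True, w: True, t: False}
  {v: True, w: True, t: False, i: False}
  {i: True, t: True, v: True, w: True}


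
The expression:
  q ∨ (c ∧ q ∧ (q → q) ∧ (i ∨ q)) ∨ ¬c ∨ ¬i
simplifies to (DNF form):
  q ∨ ¬c ∨ ¬i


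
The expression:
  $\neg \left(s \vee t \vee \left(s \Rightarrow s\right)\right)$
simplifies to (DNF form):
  $\text{False}$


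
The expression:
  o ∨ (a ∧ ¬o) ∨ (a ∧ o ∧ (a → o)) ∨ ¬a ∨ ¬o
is always true.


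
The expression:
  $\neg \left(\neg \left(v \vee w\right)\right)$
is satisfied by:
  {v: True, w: True}
  {v: True, w: False}
  {w: True, v: False}


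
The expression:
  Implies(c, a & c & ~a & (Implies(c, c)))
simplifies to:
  ~c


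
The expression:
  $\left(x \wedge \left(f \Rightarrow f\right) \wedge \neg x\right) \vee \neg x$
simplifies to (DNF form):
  $\neg x$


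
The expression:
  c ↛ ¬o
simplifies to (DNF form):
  c ∧ o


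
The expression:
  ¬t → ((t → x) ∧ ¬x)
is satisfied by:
  {t: True, x: False}
  {x: False, t: False}
  {x: True, t: True}


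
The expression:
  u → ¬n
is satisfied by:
  {u: False, n: False}
  {n: True, u: False}
  {u: True, n: False}


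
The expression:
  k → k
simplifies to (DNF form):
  True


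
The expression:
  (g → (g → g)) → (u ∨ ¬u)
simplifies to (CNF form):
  True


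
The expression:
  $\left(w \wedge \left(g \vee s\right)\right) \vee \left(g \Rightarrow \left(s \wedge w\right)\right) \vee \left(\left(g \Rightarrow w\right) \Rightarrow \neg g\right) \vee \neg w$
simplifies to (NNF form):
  $\text{True}$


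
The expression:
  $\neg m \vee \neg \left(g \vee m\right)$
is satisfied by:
  {m: False}


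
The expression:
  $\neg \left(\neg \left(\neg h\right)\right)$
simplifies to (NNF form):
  $\neg h$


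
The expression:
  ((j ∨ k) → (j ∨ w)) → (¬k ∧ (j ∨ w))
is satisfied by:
  {w: True, j: True, k: False}
  {w: True, j: False, k: False}
  {j: True, w: False, k: False}
  {k: True, w: False, j: False}


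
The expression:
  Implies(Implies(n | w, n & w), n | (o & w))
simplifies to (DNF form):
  n | w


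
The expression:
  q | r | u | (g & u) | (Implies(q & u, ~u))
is always true.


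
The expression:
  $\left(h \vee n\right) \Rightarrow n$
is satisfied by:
  {n: True, h: False}
  {h: False, n: False}
  {h: True, n: True}


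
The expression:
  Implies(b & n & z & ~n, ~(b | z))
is always true.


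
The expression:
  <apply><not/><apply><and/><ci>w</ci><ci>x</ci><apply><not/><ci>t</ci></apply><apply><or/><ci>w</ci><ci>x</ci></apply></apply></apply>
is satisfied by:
  {t: True, w: False, x: False}
  {w: False, x: False, t: False}
  {x: True, t: True, w: False}
  {x: True, w: False, t: False}
  {t: True, w: True, x: False}
  {w: True, t: False, x: False}
  {x: True, w: True, t: True}


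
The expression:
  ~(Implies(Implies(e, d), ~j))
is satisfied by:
  {j: True, d: True, e: False}
  {j: True, e: False, d: False}
  {j: True, d: True, e: True}


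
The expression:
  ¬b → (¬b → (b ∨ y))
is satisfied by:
  {y: True, b: True}
  {y: True, b: False}
  {b: True, y: False}


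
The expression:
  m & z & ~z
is never true.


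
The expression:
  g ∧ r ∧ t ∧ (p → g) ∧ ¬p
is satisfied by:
  {t: True, r: True, g: True, p: False}


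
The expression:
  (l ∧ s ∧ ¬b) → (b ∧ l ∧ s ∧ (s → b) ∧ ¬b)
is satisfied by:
  {b: True, l: False, s: False}
  {l: False, s: False, b: False}
  {s: True, b: True, l: False}
  {s: True, l: False, b: False}
  {b: True, l: True, s: False}
  {l: True, b: False, s: False}
  {s: True, l: True, b: True}


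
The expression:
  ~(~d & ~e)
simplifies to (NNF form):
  d | e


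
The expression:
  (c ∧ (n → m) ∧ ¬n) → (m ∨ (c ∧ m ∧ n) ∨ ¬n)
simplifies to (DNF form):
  True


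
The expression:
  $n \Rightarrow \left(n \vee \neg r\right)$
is always true.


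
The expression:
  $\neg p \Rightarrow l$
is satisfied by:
  {l: True, p: True}
  {l: True, p: False}
  {p: True, l: False}


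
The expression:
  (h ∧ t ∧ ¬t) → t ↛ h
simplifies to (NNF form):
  True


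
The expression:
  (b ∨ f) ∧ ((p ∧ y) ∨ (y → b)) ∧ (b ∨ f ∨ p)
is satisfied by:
  {b: True, p: True, f: True, y: False}
  {b: True, f: True, p: False, y: False}
  {b: True, y: True, p: True, f: True}
  {b: True, y: True, f: True, p: False}
  {b: True, p: True, f: False, y: False}
  {b: True, f: False, p: False, y: False}
  {b: True, p: True, y: True, f: False}
  {b: True, y: True, f: False, p: False}
  {p: True, f: True, y: False, b: False}
  {f: True, y: False, p: False, b: False}
  {y: True, f: True, p: True, b: False}


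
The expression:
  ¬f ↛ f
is always true.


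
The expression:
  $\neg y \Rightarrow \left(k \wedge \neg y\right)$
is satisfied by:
  {y: True, k: True}
  {y: True, k: False}
  {k: True, y: False}


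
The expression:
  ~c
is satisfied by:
  {c: False}


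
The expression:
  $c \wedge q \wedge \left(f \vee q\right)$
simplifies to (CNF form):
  $c \wedge q$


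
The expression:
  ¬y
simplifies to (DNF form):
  ¬y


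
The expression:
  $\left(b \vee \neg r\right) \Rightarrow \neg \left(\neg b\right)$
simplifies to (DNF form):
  $b \vee r$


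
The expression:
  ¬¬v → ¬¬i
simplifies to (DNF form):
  i ∨ ¬v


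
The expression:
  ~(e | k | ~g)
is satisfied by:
  {g: True, e: False, k: False}


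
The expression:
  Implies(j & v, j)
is always true.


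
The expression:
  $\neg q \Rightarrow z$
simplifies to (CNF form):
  $q \vee z$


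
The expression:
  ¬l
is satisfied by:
  {l: False}


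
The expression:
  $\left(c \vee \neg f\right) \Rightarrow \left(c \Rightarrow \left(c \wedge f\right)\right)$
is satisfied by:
  {f: True, c: False}
  {c: False, f: False}
  {c: True, f: True}


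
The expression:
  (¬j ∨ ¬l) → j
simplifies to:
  j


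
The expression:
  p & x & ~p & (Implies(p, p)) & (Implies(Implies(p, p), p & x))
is never true.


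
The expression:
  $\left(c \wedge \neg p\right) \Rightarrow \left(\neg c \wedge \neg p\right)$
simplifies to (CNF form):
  $p \vee \neg c$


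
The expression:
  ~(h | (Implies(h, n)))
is never true.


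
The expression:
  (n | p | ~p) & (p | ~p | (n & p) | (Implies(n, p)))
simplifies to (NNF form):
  True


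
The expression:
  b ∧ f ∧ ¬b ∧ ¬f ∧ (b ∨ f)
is never true.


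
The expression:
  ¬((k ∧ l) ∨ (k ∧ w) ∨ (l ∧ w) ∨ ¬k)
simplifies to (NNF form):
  k ∧ ¬l ∧ ¬w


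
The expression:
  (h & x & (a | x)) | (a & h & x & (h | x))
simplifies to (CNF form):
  h & x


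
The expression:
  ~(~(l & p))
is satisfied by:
  {p: True, l: True}


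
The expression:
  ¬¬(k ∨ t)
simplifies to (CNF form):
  k ∨ t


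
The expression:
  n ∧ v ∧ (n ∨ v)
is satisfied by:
  {n: True, v: True}


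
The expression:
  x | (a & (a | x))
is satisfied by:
  {a: True, x: True}
  {a: True, x: False}
  {x: True, a: False}


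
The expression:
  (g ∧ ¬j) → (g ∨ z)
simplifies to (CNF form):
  True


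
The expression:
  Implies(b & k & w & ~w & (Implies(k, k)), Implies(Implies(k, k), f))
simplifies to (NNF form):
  True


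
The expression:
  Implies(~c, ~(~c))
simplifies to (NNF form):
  c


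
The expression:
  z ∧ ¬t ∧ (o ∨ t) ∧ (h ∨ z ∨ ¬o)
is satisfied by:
  {z: True, o: True, t: False}


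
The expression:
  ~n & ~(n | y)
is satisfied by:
  {n: False, y: False}


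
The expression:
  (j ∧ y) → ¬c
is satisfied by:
  {c: False, y: False, j: False}
  {j: True, c: False, y: False}
  {y: True, c: False, j: False}
  {j: True, y: True, c: False}
  {c: True, j: False, y: False}
  {j: True, c: True, y: False}
  {y: True, c: True, j: False}


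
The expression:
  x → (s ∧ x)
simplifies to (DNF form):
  s ∨ ¬x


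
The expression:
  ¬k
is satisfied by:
  {k: False}


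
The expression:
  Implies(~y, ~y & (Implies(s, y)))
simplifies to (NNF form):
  y | ~s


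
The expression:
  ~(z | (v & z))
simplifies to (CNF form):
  ~z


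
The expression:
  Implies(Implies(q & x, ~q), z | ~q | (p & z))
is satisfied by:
  {x: True, z: True, q: False}
  {x: True, q: False, z: False}
  {z: True, q: False, x: False}
  {z: False, q: False, x: False}
  {x: True, z: True, q: True}
  {x: True, q: True, z: False}
  {z: True, q: True, x: False}


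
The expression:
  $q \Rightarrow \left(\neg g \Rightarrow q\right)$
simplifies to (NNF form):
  $\text{True}$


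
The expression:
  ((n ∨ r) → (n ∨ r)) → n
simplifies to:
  n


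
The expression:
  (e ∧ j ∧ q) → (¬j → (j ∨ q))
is always true.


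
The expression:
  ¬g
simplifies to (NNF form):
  ¬g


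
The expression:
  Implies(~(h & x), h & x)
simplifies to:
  h & x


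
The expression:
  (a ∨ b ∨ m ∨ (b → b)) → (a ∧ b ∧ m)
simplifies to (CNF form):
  a ∧ b ∧ m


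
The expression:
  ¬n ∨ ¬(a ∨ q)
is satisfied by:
  {a: False, n: False, q: False}
  {q: True, a: False, n: False}
  {a: True, q: False, n: False}
  {q: True, a: True, n: False}
  {n: True, q: False, a: False}


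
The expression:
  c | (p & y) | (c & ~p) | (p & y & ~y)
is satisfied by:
  {c: True, p: True, y: True}
  {c: True, p: True, y: False}
  {c: True, y: True, p: False}
  {c: True, y: False, p: False}
  {p: True, y: True, c: False}


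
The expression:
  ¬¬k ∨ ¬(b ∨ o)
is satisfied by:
  {k: True, o: False, b: False}
  {b: True, k: True, o: False}
  {k: True, o: True, b: False}
  {b: True, k: True, o: True}
  {b: False, o: False, k: False}


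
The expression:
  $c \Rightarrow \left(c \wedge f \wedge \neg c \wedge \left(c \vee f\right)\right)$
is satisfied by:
  {c: False}


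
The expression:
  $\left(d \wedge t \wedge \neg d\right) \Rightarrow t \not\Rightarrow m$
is always true.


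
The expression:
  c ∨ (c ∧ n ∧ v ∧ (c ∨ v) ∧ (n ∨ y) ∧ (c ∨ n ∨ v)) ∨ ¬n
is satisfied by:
  {c: True, n: False}
  {n: False, c: False}
  {n: True, c: True}


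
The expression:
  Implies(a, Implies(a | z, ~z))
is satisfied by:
  {z: False, a: False}
  {a: True, z: False}
  {z: True, a: False}


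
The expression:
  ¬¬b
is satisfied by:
  {b: True}


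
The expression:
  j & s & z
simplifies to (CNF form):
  j & s & z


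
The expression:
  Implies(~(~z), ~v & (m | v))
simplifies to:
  ~z | (m & ~v)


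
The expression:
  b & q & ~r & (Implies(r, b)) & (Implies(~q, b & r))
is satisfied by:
  {b: True, q: True, r: False}


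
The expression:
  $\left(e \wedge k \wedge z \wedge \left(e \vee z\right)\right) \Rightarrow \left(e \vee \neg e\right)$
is always true.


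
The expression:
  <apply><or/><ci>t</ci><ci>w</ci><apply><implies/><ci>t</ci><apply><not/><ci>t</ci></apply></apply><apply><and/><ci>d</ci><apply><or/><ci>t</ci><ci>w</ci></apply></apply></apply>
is always true.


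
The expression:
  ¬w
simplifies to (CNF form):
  ¬w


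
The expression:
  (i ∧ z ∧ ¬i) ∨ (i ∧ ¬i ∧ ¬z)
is never true.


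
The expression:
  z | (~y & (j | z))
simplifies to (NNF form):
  z | (j & ~y)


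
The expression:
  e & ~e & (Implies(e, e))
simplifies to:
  False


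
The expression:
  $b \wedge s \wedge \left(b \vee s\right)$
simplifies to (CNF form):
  $b \wedge s$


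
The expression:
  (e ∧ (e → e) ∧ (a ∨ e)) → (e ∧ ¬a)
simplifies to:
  ¬a ∨ ¬e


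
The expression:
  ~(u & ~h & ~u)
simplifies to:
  True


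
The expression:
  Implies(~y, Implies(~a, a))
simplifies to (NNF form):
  a | y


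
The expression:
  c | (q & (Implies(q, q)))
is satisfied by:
  {q: True, c: True}
  {q: True, c: False}
  {c: True, q: False}


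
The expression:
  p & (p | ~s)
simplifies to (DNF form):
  p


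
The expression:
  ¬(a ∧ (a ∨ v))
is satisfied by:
  {a: False}


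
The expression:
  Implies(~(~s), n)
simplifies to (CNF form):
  n | ~s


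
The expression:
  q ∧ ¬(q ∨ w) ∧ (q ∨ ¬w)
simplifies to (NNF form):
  False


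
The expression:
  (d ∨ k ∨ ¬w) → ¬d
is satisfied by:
  {d: False}


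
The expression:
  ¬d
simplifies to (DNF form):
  ¬d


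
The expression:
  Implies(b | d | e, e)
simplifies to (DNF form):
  e | (~b & ~d)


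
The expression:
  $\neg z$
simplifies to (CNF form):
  $\neg z$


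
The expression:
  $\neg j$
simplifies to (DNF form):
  $\neg j$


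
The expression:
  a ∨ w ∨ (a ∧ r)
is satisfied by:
  {a: True, w: True}
  {a: True, w: False}
  {w: True, a: False}


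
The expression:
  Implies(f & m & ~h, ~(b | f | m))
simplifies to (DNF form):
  h | ~f | ~m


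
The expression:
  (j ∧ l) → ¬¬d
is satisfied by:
  {d: True, l: False, j: False}
  {l: False, j: False, d: False}
  {j: True, d: True, l: False}
  {j: True, l: False, d: False}
  {d: True, l: True, j: False}
  {l: True, d: False, j: False}
  {j: True, l: True, d: True}


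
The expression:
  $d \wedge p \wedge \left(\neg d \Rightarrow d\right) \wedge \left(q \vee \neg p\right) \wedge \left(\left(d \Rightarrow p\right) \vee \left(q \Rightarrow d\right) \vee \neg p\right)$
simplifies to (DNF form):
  $d \wedge p \wedge q$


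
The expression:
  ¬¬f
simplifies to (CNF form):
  f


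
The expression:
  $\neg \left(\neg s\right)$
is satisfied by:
  {s: True}


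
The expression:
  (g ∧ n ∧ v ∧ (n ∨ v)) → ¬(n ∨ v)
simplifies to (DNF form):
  ¬g ∨ ¬n ∨ ¬v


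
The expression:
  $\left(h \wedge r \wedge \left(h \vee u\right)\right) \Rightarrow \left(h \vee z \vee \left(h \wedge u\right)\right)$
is always true.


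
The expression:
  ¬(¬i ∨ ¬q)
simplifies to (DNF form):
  i ∧ q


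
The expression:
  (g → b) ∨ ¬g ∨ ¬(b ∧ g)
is always true.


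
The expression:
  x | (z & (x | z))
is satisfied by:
  {x: True, z: True}
  {x: True, z: False}
  {z: True, x: False}


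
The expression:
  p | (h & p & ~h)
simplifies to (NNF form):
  p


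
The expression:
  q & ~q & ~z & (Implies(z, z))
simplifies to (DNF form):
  False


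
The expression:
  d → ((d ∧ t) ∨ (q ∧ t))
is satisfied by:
  {t: True, d: False}
  {d: False, t: False}
  {d: True, t: True}


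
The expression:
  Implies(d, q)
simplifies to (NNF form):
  q | ~d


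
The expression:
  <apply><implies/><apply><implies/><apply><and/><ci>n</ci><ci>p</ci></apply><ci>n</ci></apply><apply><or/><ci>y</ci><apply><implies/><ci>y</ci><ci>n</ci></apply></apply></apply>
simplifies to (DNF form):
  <true/>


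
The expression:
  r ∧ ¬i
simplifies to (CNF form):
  r ∧ ¬i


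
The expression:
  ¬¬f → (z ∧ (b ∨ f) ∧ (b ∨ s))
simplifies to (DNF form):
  (b ∧ z) ∨ (s ∧ z) ∨ ¬f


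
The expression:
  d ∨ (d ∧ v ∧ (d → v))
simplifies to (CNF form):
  d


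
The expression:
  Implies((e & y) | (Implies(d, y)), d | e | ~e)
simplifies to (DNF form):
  True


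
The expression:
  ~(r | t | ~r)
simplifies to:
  False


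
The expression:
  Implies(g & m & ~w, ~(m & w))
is always true.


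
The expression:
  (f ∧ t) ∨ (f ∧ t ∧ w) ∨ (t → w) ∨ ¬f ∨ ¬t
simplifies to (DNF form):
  True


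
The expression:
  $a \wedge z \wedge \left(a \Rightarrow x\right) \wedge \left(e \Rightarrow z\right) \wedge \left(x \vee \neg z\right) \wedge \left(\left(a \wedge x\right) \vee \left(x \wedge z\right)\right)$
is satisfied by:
  {a: True, z: True, x: True}


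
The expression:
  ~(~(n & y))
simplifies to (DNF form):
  n & y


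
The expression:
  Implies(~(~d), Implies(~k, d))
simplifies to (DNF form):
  True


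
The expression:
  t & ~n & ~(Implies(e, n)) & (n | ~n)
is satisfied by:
  {t: True, e: True, n: False}


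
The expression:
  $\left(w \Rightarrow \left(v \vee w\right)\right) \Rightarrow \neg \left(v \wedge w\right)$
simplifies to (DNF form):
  $\neg v \vee \neg w$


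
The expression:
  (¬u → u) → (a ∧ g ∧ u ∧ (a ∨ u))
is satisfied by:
  {g: True, a: True, u: False}
  {g: True, a: False, u: False}
  {a: True, g: False, u: False}
  {g: False, a: False, u: False}
  {g: True, u: True, a: True}


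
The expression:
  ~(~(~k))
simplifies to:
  ~k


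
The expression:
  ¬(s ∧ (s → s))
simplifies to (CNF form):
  ¬s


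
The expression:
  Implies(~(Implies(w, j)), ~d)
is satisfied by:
  {j: True, w: False, d: False}
  {w: False, d: False, j: False}
  {j: True, d: True, w: False}
  {d: True, w: False, j: False}
  {j: True, w: True, d: False}
  {w: True, j: False, d: False}
  {j: True, d: True, w: True}


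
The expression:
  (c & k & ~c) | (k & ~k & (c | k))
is never true.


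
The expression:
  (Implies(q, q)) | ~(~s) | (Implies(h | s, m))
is always true.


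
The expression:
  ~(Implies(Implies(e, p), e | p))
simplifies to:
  ~e & ~p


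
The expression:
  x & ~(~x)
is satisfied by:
  {x: True}


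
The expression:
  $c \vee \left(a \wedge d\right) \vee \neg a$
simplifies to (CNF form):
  $c \vee d \vee \neg a$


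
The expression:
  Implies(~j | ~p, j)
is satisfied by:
  {j: True}


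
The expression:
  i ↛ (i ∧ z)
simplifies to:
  i ∧ ¬z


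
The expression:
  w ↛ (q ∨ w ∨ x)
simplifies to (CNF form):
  False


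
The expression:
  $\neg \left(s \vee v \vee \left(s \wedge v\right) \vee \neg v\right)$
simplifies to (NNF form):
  $\text{False}$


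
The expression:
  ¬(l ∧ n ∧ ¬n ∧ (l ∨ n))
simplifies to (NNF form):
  True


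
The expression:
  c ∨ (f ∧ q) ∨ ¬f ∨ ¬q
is always true.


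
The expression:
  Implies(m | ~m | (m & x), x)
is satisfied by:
  {x: True}


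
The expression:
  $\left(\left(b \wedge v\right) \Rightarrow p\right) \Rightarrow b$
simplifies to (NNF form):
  $b$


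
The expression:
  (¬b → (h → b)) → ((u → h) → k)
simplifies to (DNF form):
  k ∨ (h ∧ ¬b) ∨ (u ∧ ¬h)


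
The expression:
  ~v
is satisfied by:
  {v: False}


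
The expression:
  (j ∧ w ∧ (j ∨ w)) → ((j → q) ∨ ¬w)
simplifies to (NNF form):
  q ∨ ¬j ∨ ¬w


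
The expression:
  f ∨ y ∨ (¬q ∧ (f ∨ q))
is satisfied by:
  {y: True, f: True}
  {y: True, f: False}
  {f: True, y: False}


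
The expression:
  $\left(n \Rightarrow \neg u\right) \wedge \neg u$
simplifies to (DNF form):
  $\neg u$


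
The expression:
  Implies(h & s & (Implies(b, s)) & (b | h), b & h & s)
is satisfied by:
  {b: True, s: False, h: False}
  {s: False, h: False, b: False}
  {h: True, b: True, s: False}
  {h: True, s: False, b: False}
  {b: True, s: True, h: False}
  {s: True, b: False, h: False}
  {h: True, s: True, b: True}


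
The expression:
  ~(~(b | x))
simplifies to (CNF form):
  b | x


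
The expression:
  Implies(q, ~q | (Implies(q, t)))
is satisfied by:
  {t: True, q: False}
  {q: False, t: False}
  {q: True, t: True}


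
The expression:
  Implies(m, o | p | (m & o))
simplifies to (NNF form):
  o | p | ~m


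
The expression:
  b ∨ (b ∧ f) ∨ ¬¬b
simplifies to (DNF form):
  b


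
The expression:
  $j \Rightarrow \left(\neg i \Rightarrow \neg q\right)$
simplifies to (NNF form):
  $i \vee \neg j \vee \neg q$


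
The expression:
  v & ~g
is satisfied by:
  {v: True, g: False}


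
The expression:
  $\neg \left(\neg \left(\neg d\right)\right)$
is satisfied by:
  {d: False}


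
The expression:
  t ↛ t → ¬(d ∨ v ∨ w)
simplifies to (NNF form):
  True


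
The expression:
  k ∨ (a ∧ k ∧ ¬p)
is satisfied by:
  {k: True}


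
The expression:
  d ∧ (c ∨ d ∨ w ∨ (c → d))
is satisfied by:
  {d: True}


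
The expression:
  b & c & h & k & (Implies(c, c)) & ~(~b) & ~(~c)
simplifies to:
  b & c & h & k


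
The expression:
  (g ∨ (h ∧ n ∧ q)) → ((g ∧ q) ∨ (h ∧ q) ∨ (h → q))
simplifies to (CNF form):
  q ∨ ¬g ∨ ¬h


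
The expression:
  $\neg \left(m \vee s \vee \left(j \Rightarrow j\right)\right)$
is never true.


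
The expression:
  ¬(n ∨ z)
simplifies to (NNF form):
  ¬n ∧ ¬z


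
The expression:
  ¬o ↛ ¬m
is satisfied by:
  {m: True, o: False}


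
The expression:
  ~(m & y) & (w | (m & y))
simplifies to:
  w & (~m | ~y)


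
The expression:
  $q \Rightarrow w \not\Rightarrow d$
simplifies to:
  $\left(w \wedge \neg d\right) \vee \neg q$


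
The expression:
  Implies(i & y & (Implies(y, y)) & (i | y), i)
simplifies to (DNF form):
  True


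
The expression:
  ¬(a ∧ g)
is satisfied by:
  {g: False, a: False}
  {a: True, g: False}
  {g: True, a: False}


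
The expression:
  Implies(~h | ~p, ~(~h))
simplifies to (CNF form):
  h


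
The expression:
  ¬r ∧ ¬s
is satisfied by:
  {r: False, s: False}


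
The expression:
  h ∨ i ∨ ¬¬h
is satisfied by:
  {i: True, h: True}
  {i: True, h: False}
  {h: True, i: False}


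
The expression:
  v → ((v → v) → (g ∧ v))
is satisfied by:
  {g: True, v: False}
  {v: False, g: False}
  {v: True, g: True}


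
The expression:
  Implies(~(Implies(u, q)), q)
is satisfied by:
  {q: True, u: False}
  {u: False, q: False}
  {u: True, q: True}


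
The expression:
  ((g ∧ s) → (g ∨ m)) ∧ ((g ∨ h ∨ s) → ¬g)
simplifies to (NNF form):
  ¬g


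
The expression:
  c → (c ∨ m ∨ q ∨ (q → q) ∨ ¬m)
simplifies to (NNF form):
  True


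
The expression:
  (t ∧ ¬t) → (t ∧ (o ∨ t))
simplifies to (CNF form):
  True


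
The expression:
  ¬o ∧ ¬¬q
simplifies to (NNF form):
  q ∧ ¬o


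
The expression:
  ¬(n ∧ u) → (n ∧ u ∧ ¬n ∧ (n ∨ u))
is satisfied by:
  {u: True, n: True}


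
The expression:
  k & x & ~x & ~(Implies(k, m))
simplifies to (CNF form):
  False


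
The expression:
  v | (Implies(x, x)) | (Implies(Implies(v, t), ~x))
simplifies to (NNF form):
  True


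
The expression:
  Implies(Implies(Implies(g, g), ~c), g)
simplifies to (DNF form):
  c | g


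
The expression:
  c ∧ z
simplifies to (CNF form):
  c ∧ z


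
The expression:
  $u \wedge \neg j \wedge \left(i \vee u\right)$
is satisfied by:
  {u: True, j: False}


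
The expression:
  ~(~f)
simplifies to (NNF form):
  f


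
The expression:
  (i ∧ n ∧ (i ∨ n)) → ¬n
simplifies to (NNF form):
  ¬i ∨ ¬n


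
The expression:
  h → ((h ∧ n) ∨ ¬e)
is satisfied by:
  {n: True, h: False, e: False}
  {h: False, e: False, n: False}
  {n: True, e: True, h: False}
  {e: True, h: False, n: False}
  {n: True, h: True, e: False}
  {h: True, n: False, e: False}
  {n: True, e: True, h: True}


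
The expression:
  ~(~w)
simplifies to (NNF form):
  w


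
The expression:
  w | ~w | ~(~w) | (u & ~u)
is always true.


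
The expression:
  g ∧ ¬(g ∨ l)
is never true.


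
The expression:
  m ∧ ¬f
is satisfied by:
  {m: True, f: False}


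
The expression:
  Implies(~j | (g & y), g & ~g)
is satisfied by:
  {j: True, g: False, y: False}
  {j: True, y: True, g: False}
  {j: True, g: True, y: False}


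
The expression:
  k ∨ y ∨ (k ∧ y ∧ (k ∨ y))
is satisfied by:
  {y: True, k: True}
  {y: True, k: False}
  {k: True, y: False}


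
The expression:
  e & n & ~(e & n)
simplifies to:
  False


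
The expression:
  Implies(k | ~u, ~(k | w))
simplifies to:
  ~k & (u | ~w)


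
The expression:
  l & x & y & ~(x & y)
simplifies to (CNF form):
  False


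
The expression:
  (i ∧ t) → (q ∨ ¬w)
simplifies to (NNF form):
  q ∨ ¬i ∨ ¬t ∨ ¬w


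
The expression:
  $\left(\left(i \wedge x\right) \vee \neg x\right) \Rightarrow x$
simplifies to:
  $x$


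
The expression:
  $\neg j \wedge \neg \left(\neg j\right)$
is never true.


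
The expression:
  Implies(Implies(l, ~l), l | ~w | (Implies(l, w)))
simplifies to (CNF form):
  True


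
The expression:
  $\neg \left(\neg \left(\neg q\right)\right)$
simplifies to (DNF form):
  $\neg q$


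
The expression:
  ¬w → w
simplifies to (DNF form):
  w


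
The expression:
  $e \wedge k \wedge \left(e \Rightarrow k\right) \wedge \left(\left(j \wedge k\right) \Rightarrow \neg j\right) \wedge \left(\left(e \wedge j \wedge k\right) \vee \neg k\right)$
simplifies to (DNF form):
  $\text{False}$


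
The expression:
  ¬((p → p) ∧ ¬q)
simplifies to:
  q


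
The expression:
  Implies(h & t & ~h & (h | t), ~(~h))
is always true.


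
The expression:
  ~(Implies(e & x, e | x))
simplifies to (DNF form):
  False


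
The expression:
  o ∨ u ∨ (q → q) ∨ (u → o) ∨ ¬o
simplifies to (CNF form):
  True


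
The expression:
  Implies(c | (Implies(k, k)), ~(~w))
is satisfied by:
  {w: True}


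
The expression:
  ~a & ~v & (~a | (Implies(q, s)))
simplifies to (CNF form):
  ~a & ~v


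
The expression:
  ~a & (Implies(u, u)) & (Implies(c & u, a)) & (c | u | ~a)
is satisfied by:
  {u: False, a: False, c: False}
  {c: True, u: False, a: False}
  {u: True, c: False, a: False}


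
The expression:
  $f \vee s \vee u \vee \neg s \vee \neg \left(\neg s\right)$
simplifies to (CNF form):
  $\text{True}$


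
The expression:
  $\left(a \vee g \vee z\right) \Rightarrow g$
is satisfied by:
  {g: True, a: False, z: False}
  {z: True, g: True, a: False}
  {g: True, a: True, z: False}
  {z: True, g: True, a: True}
  {z: False, a: False, g: False}


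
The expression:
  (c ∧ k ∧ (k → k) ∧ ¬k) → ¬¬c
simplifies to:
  True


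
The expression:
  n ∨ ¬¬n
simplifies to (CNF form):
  n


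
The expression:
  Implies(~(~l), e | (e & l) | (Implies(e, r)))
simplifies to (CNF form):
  True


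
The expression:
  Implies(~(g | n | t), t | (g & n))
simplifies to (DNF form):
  g | n | t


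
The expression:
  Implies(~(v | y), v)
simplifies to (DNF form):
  v | y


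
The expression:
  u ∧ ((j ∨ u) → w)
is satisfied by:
  {u: True, w: True}


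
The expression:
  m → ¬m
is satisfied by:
  {m: False}


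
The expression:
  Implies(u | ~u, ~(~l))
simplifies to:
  l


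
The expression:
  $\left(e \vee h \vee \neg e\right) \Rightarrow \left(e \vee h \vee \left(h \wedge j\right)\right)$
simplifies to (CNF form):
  $e \vee h$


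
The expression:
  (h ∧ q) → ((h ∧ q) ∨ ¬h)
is always true.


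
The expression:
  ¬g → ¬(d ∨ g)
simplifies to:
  g ∨ ¬d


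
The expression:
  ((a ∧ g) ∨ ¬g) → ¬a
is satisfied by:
  {a: False}


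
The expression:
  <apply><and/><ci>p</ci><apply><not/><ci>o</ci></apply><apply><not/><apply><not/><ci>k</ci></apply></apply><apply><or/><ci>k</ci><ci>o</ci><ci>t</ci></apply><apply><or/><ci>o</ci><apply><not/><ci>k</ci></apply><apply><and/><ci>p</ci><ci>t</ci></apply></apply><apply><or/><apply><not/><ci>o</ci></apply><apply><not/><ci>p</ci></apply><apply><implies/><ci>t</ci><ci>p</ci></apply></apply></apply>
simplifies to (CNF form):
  <apply><and/><ci>k</ci><ci>p</ci><ci>t</ci><apply><not/><ci>o</ci></apply></apply>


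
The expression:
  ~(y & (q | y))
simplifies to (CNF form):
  ~y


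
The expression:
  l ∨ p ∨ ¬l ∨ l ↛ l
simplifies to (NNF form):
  True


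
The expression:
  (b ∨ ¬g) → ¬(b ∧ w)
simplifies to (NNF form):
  ¬b ∨ ¬w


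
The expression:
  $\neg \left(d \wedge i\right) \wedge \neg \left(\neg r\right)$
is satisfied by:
  {r: True, d: False, i: False}
  {r: True, i: True, d: False}
  {r: True, d: True, i: False}
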